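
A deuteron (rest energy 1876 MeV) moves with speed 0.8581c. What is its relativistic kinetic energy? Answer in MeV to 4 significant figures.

γ = 1/√(1 − 0.8581²) = 1.94749
K = (γ − 1)m₀c² = (1.94749 − 1) × 1876 MeV = 0.947486 × 1876 MeV = 1777 MeV

K ≈ 1777 MeV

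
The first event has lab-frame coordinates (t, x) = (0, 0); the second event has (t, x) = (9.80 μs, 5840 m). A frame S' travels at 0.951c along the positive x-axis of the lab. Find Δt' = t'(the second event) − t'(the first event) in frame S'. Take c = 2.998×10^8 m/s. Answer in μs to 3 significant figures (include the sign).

γ = 1/√(1 − 0.951²) = 3.2342
Δt' = γ(Δt − vΔx/c²) = 3.2342 × (9.80 μs − 0.951×5840 m / (2.998×10^8 m/s))
= 3.2342 × (-8.7252 μs) = -28.2 μs

Δt' ≈ -28.2 μs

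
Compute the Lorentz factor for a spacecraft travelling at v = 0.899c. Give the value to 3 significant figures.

γ = 1/√(1 − β²) = 1/√(1 − 0.899²) = 1/√(0.19180) = 2.28

γ ≈ 2.28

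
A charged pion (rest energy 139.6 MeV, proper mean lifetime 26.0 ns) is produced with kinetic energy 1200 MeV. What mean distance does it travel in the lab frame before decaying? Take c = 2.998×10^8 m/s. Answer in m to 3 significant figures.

γ = 1 + K/(m₀c²) = 1 + 1200/139.6 = 9.5960
β = √(1 − 1/γ²) = 0.99456
Dilated lifetime: γτ₀ = 9.5960 × 26.0 ns = 249.50 ns
d = βc·γτ₀ = 0.99456 × (2.998×10^8 m/s) × 2.4950×10^-7 s = 74.4 m

d ≈ 74.4 m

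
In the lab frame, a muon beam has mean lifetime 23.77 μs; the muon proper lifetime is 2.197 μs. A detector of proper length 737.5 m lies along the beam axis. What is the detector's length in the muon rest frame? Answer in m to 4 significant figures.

L ≈ 68.17 m

Time dilation ⇒ γ = Δt/τ₀ = 23.77/2.197 = 10.8193
Length contraction: L = L₀/γ = 737.5/10.8193 = 68.17 m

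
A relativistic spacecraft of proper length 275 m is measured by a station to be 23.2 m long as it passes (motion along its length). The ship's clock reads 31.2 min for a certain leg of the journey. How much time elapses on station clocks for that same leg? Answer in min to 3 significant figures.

Δt ≈ 370 min

Length contraction ⇒ γ = L₀/L = 275/23.2 = 11.853
Time dilation: Δt = γτ₀ = 11.853 × 31.2 min = 370 min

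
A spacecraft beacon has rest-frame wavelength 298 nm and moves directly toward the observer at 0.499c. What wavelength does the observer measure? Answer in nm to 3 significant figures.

λ_obs ≈ 172 nm

Relativistic Doppler: λ_obs = λ_src √((1−β)/(1+β))
= 298 × √(0.50100/1.4990) = 298 × 0.57812 = 172 nm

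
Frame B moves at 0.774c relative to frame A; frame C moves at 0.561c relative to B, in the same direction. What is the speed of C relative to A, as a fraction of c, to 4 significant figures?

u ≈ 0.9308c

Compose boost 2: (0.561 + 0.774)/(1 + 0.561×0.774) = 1.335/1.43421 = 0.9308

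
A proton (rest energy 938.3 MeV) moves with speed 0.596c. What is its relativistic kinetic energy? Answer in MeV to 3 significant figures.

K ≈ 230 MeV

γ = 1/√(1 − 0.596²) = 1.2454
K = (γ − 1)m₀c² = (1.2454 − 1) × 938.3 MeV = 0.24535 × 938.3 MeV = 230 MeV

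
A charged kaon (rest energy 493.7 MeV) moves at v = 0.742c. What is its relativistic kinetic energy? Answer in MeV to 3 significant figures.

γ = 1/√(1 − 0.742²) = 1.4916
K = (γ − 1)m₀c² = (1.4916 − 1) × 493.7 MeV = 0.49165 × 493.7 MeV = 243 MeV

K ≈ 243 MeV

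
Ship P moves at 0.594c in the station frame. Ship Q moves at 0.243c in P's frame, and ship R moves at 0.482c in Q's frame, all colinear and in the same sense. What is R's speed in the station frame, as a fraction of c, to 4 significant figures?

u ≈ 0.8971c

Compose boost 2: (0.243 + 0.594)/(1 + 0.243×0.594) = 0.8370/1.14434 = 0.731425
Compose boost 3: (0.482 + 0.731425)/(1 + 0.482×0.731425) = 1.21342/1.35255 = 0.8971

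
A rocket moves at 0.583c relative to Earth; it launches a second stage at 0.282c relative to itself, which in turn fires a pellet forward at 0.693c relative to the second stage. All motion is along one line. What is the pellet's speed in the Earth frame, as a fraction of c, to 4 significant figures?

Compose boost 2: (0.282 + 0.583)/(1 + 0.282×0.583) = 0.8650/1.16441 = 0.742868
Compose boost 3: (0.693 + 0.742868)/(1 + 0.693×0.742868) = 1.43587/1.51481 = 0.9479

u ≈ 0.9479c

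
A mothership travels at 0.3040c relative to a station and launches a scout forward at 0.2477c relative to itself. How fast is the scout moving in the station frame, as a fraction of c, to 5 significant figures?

Compose boost 2: (0.2477 + 0.3040)/(1 + 0.2477×0.3040) = 0.55170/1.075301 = 0.51307

u ≈ 0.51307c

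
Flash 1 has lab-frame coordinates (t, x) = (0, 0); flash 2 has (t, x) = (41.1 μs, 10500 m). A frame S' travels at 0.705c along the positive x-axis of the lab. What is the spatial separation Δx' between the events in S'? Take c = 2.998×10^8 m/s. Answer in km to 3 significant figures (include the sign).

Δx' ≈ 2.56 km

γ = 1/√(1 − 0.705²) = 1.4100
Δx' = γ(Δx − vΔt) = 1.4100 × (10500 m − 0.705×(2.998×10^8 m/s)×41.1×10^-6 s)
= 1.4100 × (1813.1 m) = 2.56 km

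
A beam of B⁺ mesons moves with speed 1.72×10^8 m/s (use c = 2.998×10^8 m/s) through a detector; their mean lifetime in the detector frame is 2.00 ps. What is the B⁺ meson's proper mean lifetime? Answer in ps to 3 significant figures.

τ₀ ≈ 1.64 ps

β = v/c = 1.72×10^8 / 2.998×10^8 = 0.57372
γ = 1/√(1 − 0.57372²) = 1.2209
Proper time: τ₀ = Δt/γ = 2.00/1.2209 = 1.64 ps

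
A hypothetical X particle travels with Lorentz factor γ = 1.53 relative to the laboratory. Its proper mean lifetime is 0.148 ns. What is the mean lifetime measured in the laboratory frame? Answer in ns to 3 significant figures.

γ = 1.53 (given)
Time dilation: Δt = γτ₀ = 1.53 × 0.148 ns = 0.226 ns

Δt ≈ 0.226 ns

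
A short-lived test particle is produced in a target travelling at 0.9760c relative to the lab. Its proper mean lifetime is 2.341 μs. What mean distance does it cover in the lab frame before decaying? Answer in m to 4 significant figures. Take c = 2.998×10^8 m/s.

γ = 1/√(1 − 0.9760²) = 4.59199
Dilated lifetime: Δt = γτ₀ = 4.59199 × 2.341 μs = 10.7498 μs
d = vΔt = 0.9760c × 10.7498 μs = 2.92605×10^8 m/s × 1.07498×10^-5 s = 3145 m

d ≈ 3145 m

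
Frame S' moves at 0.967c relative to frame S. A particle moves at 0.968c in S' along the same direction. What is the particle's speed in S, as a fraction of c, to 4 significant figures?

Relativistic velocity addition: u = (u' + v)/(1 + u'v/c²)
= (0.968 + 0.967)/(1 + 0.968×0.967) = 1.935/1.93606 = 0.9995

u ≈ 0.9995c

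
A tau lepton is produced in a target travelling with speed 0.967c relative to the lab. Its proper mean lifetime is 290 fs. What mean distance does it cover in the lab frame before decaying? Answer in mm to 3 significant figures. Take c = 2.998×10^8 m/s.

d ≈ 0.330 mm

γ = 1/√(1 − 0.967²) = 3.9250
Dilated lifetime: Δt = γτ₀ = 3.9250 × 290 fs = 1138.3 fs
d = vΔt = 0.967c × 1138.3 fs = 2.8991×10^8 m/s × 1.1383×10^-12 s = 0.330 mm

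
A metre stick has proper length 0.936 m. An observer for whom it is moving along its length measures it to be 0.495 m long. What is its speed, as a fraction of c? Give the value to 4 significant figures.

β ≈ 0.8487

γ = L₀/L = 0.936/0.495 = 1.89091
β = √(1 − 1/γ²) = 0.8487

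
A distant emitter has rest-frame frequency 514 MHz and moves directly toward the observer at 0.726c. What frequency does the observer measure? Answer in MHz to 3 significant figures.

f_obs ≈ 1290 MHz

Relativistic Doppler: f_obs = f_src √((1+β)/(1−β))
= 514 × √(1.7260/0.27400) = 514 × 2.5098 = 1290 MHz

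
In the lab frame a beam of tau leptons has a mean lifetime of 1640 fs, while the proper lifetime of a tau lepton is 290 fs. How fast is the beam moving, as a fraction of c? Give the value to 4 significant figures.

γ = Δt/τ₀ = 1640/290 = 5.65517
β = √(1 − 1/γ²) = √(1 − 1/5.65517²) = 0.9842

β ≈ 0.9842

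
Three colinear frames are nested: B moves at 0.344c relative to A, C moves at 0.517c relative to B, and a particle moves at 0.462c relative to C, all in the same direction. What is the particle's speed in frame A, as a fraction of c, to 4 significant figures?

u ≈ 0.8918c

Compose boost 2: (0.517 + 0.344)/(1 + 0.517×0.344) = 0.8610/1.17785 = 0.730994
Compose boost 3: (0.462 + 0.730994)/(1 + 0.462×0.730994) = 1.19299/1.33772 = 0.8918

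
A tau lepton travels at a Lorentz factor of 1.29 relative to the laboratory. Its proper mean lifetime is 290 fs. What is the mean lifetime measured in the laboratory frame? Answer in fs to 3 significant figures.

γ = 1.29 (given)
Time dilation: Δt = γτ₀ = 1.29 × 290 fs = 374 fs

Δt ≈ 374 fs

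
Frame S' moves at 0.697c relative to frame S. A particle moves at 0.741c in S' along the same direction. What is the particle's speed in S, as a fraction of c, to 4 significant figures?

Relativistic velocity addition: u = (u' + v)/(1 + u'v/c²)
= (0.741 + 0.697)/(1 + 0.741×0.697) = 1.438/1.51648 = 0.9483

u ≈ 0.9483c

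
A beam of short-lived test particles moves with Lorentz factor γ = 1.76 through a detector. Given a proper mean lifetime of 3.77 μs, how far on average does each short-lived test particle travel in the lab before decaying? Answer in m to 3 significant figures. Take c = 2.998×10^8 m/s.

d ≈ 1640 m

β = √(1 − 1/γ²) = √(1 − 1/1.76²) = 0.82290
Dilated lifetime: Δt = γτ₀ = 1.76 × 3.77 μs = 6.6352 μs
d = vΔt = 0.82290c × 6.6352 μs = 2.4671×10^8 m/s × 6.6352×10^-6 s = 1640 m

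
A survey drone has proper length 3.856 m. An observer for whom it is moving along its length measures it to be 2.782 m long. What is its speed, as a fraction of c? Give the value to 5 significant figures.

β ≈ 0.69244

γ = L₀/L = 3.856/2.782 = 1.386053
β = √(1 − 1/γ²) = 0.69244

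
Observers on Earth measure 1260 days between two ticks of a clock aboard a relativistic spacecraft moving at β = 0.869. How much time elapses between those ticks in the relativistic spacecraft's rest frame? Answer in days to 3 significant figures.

τ₀ ≈ 623 days

γ = 1/√(1 − 0.869²) = 2.0210
Proper time: τ₀ = Δt/γ = 1260/2.0210 = 623 days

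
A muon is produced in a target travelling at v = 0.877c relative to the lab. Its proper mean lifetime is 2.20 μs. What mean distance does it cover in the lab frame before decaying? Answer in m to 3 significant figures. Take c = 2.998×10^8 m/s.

γ = 1/√(1 − 0.877²) = 2.0812
Dilated lifetime: Δt = γτ₀ = 2.0812 × 2.20 μs = 4.5787 μs
d = vΔt = 0.877c × 4.5787 μs = 2.6292×10^8 m/s × 4.5787×10^-6 s = 1200 m

d ≈ 1200 m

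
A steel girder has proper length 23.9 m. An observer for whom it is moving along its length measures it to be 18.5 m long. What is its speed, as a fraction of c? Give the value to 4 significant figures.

β ≈ 0.6331

γ = L₀/L = 23.9/18.5 = 1.29189
β = √(1 − 1/γ²) = 0.6331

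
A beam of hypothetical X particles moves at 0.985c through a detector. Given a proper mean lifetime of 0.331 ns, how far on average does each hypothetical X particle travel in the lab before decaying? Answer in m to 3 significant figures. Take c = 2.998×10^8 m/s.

γ = 1/√(1 − 0.985²) = 5.7953
Dilated lifetime: Δt = γτ₀ = 5.7953 × 0.331 ns = 1.9182 ns
d = vΔt = 0.985c × 1.9182 ns = 2.9530×10^8 m/s × 1.9182×10^-9 s = 0.566 m

d ≈ 0.566 m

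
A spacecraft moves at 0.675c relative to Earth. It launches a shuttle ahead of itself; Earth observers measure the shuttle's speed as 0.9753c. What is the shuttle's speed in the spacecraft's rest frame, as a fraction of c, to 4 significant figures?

u' ≈ 0.8789c

Inverse velocity addition: u' = (u − v)/(1 − uv/c²)
= (0.9753 − 0.675)/(1 − 0.9753×0.675) = 0.3003/0.341673 = 0.8789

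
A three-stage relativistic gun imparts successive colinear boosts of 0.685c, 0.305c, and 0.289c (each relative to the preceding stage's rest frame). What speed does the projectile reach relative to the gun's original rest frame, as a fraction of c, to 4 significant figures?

u ≈ 0.8959c

Compose boost 2: (0.305 + 0.685)/(1 + 0.305×0.685) = 0.9900/1.20893 = 0.818909
Compose boost 3: (0.289 + 0.818909)/(1 + 0.289×0.818909) = 1.10791/1.23666 = 0.8959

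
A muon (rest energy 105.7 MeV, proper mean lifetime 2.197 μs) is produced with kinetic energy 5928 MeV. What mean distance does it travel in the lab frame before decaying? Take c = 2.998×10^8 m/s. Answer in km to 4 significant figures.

d ≈ 37.59 km

γ = 1 + K/(m₀c²) = 1 + 5928/105.7 = 57.0833
β = √(1 − 1/γ²) = 0.999847
Dilated lifetime: γτ₀ = 57.0833 × 2.197 μs = 125.412 μs
d = βc·γτ₀ = 0.999847 × (2.998×10^8 m/s) × 0.000125412 s = 37.59 km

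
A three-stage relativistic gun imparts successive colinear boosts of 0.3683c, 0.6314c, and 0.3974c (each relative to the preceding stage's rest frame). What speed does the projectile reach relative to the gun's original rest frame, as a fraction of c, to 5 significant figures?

u ≈ 0.91391c

Compose boost 2: (0.6314 + 0.3683)/(1 + 0.6314×0.3683) = 0.99970/1.232545 = 0.8110863
Compose boost 3: (0.3974 + 0.8110863)/(1 + 0.3974×0.8110863) = 1.208486/1.322326 = 0.91391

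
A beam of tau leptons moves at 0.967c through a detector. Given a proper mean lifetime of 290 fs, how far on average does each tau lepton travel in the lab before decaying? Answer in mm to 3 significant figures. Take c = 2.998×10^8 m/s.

γ = 1/√(1 − 0.967²) = 3.9250
Dilated lifetime: Δt = γτ₀ = 3.9250 × 290 fs = 1138.3 fs
d = vΔt = 0.967c × 1138.3 fs = 2.8991×10^8 m/s × 1.1383×10^-12 s = 0.330 mm

d ≈ 0.330 mm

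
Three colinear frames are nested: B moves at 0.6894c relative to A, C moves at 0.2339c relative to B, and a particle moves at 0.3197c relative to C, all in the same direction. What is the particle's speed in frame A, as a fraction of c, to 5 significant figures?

Compose boost 2: (0.2339 + 0.6894)/(1 + 0.2339×0.6894) = 0.92330/1.161251 = 0.7950910
Compose boost 3: (0.3197 + 0.7950910)/(1 + 0.3197×0.7950910) = 1.114791/1.254191 = 0.88885

u ≈ 0.88885c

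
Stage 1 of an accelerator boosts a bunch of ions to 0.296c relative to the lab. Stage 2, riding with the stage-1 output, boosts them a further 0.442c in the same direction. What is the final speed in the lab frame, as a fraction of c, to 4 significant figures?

Compose boost 2: (0.442 + 0.296)/(1 + 0.442×0.296) = 0.7380/1.13083 = 0.6526

u ≈ 0.6526c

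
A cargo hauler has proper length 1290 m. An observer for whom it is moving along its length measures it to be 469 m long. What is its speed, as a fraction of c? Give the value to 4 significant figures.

γ = L₀/L = 1290/469 = 2.75053
β = √(1 − 1/γ²) = 0.9316

β ≈ 0.9316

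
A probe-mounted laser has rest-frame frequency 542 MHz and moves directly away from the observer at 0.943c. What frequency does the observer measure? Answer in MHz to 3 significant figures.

Relativistic Doppler: f_obs = f_src √((1−β)/(1+β))
= 542 × √(0.057000/1.9430) = 542 × 0.17128 = 92.8 MHz

f_obs ≈ 92.8 MHz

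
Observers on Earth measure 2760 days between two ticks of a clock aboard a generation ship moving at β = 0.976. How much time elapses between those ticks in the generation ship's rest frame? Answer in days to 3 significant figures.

γ = 1/√(1 − 0.976²) = 4.5920
Proper time: τ₀ = Δt/γ = 2760/4.5920 = 601 days

τ₀ ≈ 601 days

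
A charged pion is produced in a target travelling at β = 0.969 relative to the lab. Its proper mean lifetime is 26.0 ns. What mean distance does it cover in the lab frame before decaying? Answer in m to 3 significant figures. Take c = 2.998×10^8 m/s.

d ≈ 30.6 m

γ = 1/√(1 − 0.969²) = 4.0476
Dilated lifetime: Δt = γτ₀ = 4.0476 × 26.0 ns = 105.24 ns
d = vΔt = 0.969c × 105.24 ns = 2.9051×10^8 m/s × 1.0524×10^-7 s = 30.6 m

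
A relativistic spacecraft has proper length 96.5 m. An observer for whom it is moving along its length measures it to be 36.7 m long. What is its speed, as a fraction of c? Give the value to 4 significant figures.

γ = L₀/L = 96.5/36.7 = 2.62943
β = √(1 − 1/γ²) = 0.9249

β ≈ 0.9249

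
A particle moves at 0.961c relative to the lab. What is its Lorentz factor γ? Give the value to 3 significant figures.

γ = 1/√(1 − β²) = 1/√(1 − 0.961²) = 1/√(0.076479) = 3.62

γ ≈ 3.62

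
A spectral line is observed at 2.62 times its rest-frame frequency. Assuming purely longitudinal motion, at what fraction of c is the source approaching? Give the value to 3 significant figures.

f_obs/f_src = √((1+β)/(1−β)) = 2.62  ⇒  (1+β)/(1−β) = 6.8644
β = |1 − D²|/(1 + D²) = |1 − 6.8644|/(1 + 6.8644) = 0.746

β ≈ 0.746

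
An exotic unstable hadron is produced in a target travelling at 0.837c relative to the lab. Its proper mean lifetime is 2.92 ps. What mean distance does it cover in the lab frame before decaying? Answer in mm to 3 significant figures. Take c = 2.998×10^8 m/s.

d ≈ 1.34 mm

γ = 1/√(1 − 0.837²) = 1.8275
Dilated lifetime: Δt = γτ₀ = 1.8275 × 2.92 ps = 5.3362 ps
d = vΔt = 0.837c × 5.3362 ps = 2.5093×10^8 m/s × 5.3362×10^-12 s = 1.34 mm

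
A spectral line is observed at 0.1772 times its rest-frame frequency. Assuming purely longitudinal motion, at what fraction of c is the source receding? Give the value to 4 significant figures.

f_obs/f_src = √((1−β)/(1+β)) = 0.1772  ⇒  (1−β)/(1+β) = 0.0313998
β = |1 − D²|/(1 + D²) = |1 − 0.0313998|/(1 + 0.0313998) = 0.9391

β ≈ 0.9391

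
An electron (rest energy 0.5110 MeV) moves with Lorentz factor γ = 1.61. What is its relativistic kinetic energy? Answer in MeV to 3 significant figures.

K ≈ 0.312 MeV

γ = 1.61 (given)
K = (γ − 1)m₀c² = (1.61 − 1) × 0.5110 MeV = 0.61000 × 0.5110 MeV = 0.312 MeV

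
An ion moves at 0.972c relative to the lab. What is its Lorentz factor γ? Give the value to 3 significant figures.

γ = 1/√(1 − β²) = 1/√(1 − 0.972²) = 1/√(0.055216) = 4.26

γ ≈ 4.26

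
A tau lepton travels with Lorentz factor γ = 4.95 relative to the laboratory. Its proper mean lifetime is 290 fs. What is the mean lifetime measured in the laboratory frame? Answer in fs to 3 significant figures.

γ = 4.95 (given)
Time dilation: Δt = γτ₀ = 4.95 × 290 fs = 1440 fs

Δt ≈ 1440 fs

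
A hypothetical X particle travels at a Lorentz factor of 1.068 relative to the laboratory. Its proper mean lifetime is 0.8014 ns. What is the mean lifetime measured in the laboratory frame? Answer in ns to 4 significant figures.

γ = 1.068 (given)
Time dilation: Δt = γτ₀ = 1.068 × 0.8014 ns = 0.8559 ns

Δt ≈ 0.8559 ns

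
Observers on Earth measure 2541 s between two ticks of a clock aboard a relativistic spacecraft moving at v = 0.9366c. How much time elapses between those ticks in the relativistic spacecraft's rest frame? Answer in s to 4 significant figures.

γ = 1/√(1 − 0.9366²) = 2.85388
Proper time: τ₀ = Δt/γ = 2541/2.85388 = 890.4 s

τ₀ ≈ 890.4 s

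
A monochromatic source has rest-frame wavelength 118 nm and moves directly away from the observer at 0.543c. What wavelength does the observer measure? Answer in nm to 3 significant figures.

λ_obs ≈ 217 nm

Relativistic Doppler: λ_obs = λ_src √((1+β)/(1−β))
= 118 × √(1.5430/0.45700) = 118 × 1.8375 = 217 nm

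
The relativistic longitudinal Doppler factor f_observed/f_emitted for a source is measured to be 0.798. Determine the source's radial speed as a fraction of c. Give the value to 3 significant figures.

β ≈ 0.222

f_obs/f_src = √((1−β)/(1+β)) = 0.798  ⇒  (1−β)/(1+β) = 0.63680
β = |1 − D²|/(1 + D²) = |1 − 0.63680|/(1 + 0.63680) = 0.222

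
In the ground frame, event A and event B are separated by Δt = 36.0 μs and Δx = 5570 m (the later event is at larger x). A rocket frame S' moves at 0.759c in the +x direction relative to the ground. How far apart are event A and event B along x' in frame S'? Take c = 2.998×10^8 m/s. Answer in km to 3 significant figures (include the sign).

Δx' ≈ -4.03 km

γ = 1/√(1 − 0.759²) = 1.5359
Δx' = γ(Δx − vΔt) = 1.5359 × (5570 m − 0.759×(2.998×10^8 m/s)×36.0×10^-6 s)
= 1.5359 × (-2621.7 m) = -4.03 km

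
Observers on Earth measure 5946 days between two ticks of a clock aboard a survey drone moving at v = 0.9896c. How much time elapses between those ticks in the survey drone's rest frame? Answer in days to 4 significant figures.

τ₀ ≈ 855.3 days

γ = 1/√(1 − 0.9896²) = 6.95185
Proper time: τ₀ = Δt/γ = 5946/6.95185 = 855.3 days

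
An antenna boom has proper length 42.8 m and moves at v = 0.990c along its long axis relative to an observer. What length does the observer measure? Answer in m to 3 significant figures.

γ = 1/√(1 − 0.990²) = 7.0888
Length contraction: L = L₀/γ = 42.8/7.0888 = 6.04 m

L ≈ 6.04 m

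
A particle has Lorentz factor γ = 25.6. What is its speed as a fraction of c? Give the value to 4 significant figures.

β = √(1 − 1/γ²) = √(1 − 1/25.6²) = √(0.998474) = 0.9992

β ≈ 0.9992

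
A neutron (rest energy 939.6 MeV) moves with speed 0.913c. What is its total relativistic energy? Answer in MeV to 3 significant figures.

γ = 1/√(1 − 0.913²) = 2.4512
E = γm₀c² = 2.4512 × 939.6 MeV = 2300 MeV

E ≈ 2300 MeV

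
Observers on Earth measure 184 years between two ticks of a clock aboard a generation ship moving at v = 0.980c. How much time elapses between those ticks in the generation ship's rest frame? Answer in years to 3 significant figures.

γ = 1/√(1 − 0.980²) = 5.0252
Proper time: τ₀ = Δt/γ = 184/5.0252 = 36.6 years

τ₀ ≈ 36.6 years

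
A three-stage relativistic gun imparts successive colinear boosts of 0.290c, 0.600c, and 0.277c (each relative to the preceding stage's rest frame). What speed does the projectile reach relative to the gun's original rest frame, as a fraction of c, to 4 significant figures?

u ≈ 0.8555c

Compose boost 2: (0.600 + 0.290)/(1 + 0.600×0.290) = 0.8900/1.17400 = 0.758092
Compose boost 3: (0.277 + 0.758092)/(1 + 0.277×0.758092) = 1.03509/1.20999 = 0.8555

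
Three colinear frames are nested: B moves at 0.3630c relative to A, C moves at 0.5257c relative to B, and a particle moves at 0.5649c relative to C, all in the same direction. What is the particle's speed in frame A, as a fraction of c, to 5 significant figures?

Compose boost 2: (0.5257 + 0.3630)/(1 + 0.5257×0.3630) = 0.88870/1.190829 = 0.7462868
Compose boost 3: (0.5649 + 0.7462868)/(1 + 0.5649×0.7462868) = 1.311187/1.421577 = 0.92235

u ≈ 0.92235c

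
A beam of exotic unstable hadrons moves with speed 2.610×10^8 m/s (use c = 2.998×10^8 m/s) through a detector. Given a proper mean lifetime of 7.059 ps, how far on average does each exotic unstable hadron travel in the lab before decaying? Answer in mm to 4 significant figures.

d ≈ 3.745 mm

β = v/c = 2.610×10^8 / 2.998×10^8 = 0.870580
γ = 1/√(1 − 0.870580²) = 2.03241
Dilated lifetime: Δt = γτ₀ = 2.03241 × 7.059 ps = 14.3468 ps
d = vΔt = 0.870580c × 14.3468 ps = 2.61000×10^8 m/s × 1.43468×10^-11 s = 3.745 mm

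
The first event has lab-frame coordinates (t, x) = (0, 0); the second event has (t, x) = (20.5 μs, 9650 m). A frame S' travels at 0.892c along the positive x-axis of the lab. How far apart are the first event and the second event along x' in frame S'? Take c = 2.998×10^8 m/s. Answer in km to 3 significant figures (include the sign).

Δx' ≈ 9.22 km

γ = 1/√(1 − 0.892²) = 2.2122
Δx' = γ(Δx − vΔt) = 2.2122 × (9650 m − 0.892×(2.998×10^8 m/s)×20.5×10^-6 s)
= 2.2122 × (4167.9 m) = 9.22 km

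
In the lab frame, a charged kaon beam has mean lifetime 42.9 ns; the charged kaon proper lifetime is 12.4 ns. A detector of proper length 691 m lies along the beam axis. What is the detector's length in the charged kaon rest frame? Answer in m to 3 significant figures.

Time dilation ⇒ γ = Δt/τ₀ = 42.9/12.4 = 3.4597
Length contraction: L = L₀/γ = 691/3.4597 = 200 m

L ≈ 200 m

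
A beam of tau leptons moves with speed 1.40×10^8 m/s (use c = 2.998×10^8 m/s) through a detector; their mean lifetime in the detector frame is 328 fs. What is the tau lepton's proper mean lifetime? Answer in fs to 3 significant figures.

β = v/c = 1.40×10^8 / 2.998×10^8 = 0.46698
γ = 1/√(1 − 0.46698²) = 1.1309
Proper time: τ₀ = Δt/γ = 328/1.1309 = 290 fs

τ₀ ≈ 290 fs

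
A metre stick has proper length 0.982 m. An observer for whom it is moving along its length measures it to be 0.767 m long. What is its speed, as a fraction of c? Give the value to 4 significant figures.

γ = L₀/L = 0.982/0.767 = 1.28031
β = √(1 − 1/γ²) = 0.6245

β ≈ 0.6245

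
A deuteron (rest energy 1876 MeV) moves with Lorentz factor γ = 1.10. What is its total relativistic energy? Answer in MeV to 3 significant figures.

E ≈ 2060 MeV

γ = 1.10 (given)
E = γm₀c² = 1.10 × 1876 MeV = 2060 MeV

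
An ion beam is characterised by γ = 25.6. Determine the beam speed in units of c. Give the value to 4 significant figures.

β = √(1 − 1/γ²) = √(1 − 1/25.6²) = √(0.998474) = 0.9992

β ≈ 0.9992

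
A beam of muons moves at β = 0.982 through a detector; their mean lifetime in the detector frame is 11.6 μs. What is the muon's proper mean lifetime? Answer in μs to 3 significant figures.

τ₀ ≈ 2.19 μs

γ = 1/√(1 − 0.982²) = 5.2943
Proper time: τ₀ = Δt/γ = 11.6/5.2943 = 2.19 μs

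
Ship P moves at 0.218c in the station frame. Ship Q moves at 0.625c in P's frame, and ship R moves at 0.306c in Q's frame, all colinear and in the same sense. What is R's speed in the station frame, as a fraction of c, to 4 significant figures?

Compose boost 2: (0.625 + 0.218)/(1 + 0.625×0.218) = 0.8430/1.13625 = 0.741914
Compose boost 3: (0.306 + 0.741914)/(1 + 0.306×0.741914) = 1.04791/1.22703 = 0.8540

u ≈ 0.8540c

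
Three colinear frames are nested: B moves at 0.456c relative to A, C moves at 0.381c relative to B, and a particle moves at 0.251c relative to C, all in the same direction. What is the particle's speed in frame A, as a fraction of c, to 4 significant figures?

u ≈ 0.8177c

Compose boost 2: (0.381 + 0.456)/(1 + 0.381×0.456) = 0.8370/1.17374 = 0.713108
Compose boost 3: (0.251 + 0.713108)/(1 + 0.251×0.713108) = 0.964108/1.17899 = 0.8177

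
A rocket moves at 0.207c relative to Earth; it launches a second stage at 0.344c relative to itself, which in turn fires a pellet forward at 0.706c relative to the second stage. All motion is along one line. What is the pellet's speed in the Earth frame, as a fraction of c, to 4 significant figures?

u ≈ 0.8953c

Compose boost 2: (0.344 + 0.207)/(1 + 0.344×0.207) = 0.5510/1.07121 = 0.514373
Compose boost 3: (0.706 + 0.514373)/(1 + 0.706×0.514373) = 1.22037/1.36315 = 0.8953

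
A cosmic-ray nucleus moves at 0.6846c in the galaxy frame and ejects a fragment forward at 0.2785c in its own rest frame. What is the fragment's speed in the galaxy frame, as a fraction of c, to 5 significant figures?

Compose boost 2: (0.2785 + 0.6846)/(1 + 0.2785×0.6846) = 0.96310/1.190661 = 0.80888

u ≈ 0.80888c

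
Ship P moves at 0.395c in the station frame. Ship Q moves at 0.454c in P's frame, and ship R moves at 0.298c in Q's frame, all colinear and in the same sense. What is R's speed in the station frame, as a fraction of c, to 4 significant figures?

Compose boost 2: (0.454 + 0.395)/(1 + 0.454×0.395) = 0.8490/1.17933 = 0.719900
Compose boost 3: (0.298 + 0.719900)/(1 + 0.298×0.719900) = 1.01790/1.21453 = 0.8381

u ≈ 0.8381c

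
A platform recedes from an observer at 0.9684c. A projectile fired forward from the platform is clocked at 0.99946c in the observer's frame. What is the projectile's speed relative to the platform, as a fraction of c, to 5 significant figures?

u' ≈ 0.96691c

Inverse velocity addition: u' = (u − v)/(1 − uv/c²)
= (0.99946 − 0.9684)/(1 − 0.99946×0.9684) = 0.031060/0.03212294 = 0.96691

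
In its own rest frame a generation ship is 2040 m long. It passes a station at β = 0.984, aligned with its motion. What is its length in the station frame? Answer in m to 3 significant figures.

L ≈ 363 m

γ = 1/√(1 − 0.984²) = 5.6127
Length contraction: L = L₀/γ = 2040/5.6127 = 363 m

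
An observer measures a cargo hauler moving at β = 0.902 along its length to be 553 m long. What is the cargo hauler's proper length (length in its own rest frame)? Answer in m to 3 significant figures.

L₀ ≈ 1280 m

γ = 1/√(1 − 0.902²) = 2.3162
L₀ = γL = 2.3162 × 553 = 1280 m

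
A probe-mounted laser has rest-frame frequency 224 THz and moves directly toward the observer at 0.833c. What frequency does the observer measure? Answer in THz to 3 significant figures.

Relativistic Doppler: f_obs = f_src √((1+β)/(1−β))
= 224 × √(1.8330/0.16700) = 224 × 3.3130 = 742 THz

f_obs ≈ 742 THz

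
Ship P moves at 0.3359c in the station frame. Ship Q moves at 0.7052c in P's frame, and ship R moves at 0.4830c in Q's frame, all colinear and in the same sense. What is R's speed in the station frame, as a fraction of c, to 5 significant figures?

Compose boost 2: (0.7052 + 0.3359)/(1 + 0.7052×0.3359) = 1.0411/1.236877 = 0.8417169
Compose boost 3: (0.4830 + 0.8417169)/(1 + 0.4830×0.8417169) = 1.324717/1.406549 = 0.94182

u ≈ 0.94182c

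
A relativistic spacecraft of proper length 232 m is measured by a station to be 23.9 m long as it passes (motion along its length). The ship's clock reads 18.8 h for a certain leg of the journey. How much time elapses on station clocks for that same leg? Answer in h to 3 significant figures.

Δt ≈ 182 h

Length contraction ⇒ γ = L₀/L = 232/23.9 = 9.7071
Time dilation: Δt = γτ₀ = 9.7071 × 18.8 h = 182 h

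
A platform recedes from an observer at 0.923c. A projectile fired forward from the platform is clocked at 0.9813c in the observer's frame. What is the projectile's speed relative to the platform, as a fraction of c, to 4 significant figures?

Inverse velocity addition: u' = (u − v)/(1 − uv/c²)
= (0.9813 − 0.923)/(1 − 0.9813×0.923) = 0.05830/0.0942601 = 0.6185

u' ≈ 0.6185c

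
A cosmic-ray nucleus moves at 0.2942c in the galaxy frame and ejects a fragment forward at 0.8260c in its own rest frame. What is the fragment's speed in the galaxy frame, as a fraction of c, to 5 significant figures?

u ≈ 0.90120c

Compose boost 2: (0.8260 + 0.2942)/(1 + 0.8260×0.2942) = 1.1202/1.243009 = 0.90120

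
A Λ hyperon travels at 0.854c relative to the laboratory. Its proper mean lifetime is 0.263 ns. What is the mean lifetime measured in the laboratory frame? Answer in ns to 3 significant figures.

Δt ≈ 0.506 ns

γ = 1/√(1 − 0.854²) = 1.9221
Time dilation: Δt = γτ₀ = 1.9221 × 0.263 ns = 0.506 ns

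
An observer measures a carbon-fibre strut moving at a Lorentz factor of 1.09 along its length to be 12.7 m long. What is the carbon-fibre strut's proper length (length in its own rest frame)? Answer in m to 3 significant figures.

L₀ ≈ 13.8 m

γ = 1.09 (given)
L₀ = γL = 1.09 × 12.7 = 13.8 m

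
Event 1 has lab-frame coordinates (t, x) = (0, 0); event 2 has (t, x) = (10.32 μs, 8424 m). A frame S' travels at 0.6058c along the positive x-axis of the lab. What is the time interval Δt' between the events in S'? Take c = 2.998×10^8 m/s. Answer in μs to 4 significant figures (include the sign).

γ = 1/√(1 − 0.6058²) = 1.25689
Δt' = γ(Δt − vΔx/c²) = 1.25689 × (10.32 μs − 0.6058×8424 m / (2.998×10^8 m/s))
= 1.25689 × (-6.70221 μs) = -8.424 μs

Δt' ≈ -8.424 μs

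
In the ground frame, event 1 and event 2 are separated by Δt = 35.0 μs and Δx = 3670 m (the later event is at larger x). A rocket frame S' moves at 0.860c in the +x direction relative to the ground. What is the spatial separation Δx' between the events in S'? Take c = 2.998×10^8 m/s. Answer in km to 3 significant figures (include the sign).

Δx' ≈ -10.5 km

γ = 1/√(1 − 0.860²) = 1.9597
Δx' = γ(Δx − vΔt) = 1.9597 × (3670 m − 0.860×(2.998×10^8 m/s)×35.0×10^-6 s)
= 1.9597 × (-5354.0 m) = -10.5 km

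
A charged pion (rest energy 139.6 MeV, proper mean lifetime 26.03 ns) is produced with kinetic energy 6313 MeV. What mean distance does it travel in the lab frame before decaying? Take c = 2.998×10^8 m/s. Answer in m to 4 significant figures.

γ = 1 + K/(m₀c²) = 1 + 6313/139.6 = 46.2221
β = √(1 − 1/γ²) = 0.999766
Dilated lifetime: γτ₀ = 46.2221 × 26.03 ns = 1203.16 ns
d = βc·γτ₀ = 0.999766 × (2.998×10^8 m/s) × 1.20316×10^-6 s = 360.6 m

d ≈ 360.6 m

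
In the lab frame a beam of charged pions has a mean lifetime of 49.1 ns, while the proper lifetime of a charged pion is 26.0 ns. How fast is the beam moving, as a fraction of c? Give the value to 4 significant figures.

β ≈ 0.8483

γ = Δt/τ₀ = 49.1/26.0 = 1.88846
β = √(1 − 1/γ²) = √(1 − 1/1.88846²) = 0.8483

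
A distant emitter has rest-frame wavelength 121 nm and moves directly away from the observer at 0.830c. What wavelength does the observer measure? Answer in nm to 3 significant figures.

λ_obs ≈ 397 nm

Relativistic Doppler: λ_obs = λ_src √((1+β)/(1−β))
= 121 × √(1.8300/0.17000) = 121 × 3.2810 = 397 nm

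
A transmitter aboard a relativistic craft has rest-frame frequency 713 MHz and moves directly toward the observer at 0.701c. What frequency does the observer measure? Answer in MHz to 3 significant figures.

Relativistic Doppler: f_obs = f_src √((1+β)/(1−β))
= 713 × √(1.7010/0.29900) = 713 × 2.3852 = 1700 MHz

f_obs ≈ 1700 MHz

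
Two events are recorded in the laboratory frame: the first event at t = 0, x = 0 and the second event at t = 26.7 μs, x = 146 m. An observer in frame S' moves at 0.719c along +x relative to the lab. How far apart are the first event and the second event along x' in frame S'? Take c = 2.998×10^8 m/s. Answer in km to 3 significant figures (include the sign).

Δx' ≈ -8.07 km

γ = 1/√(1 − 0.719²) = 1.4388
Δx' = γ(Δx − vΔt) = 1.4388 × (146 m − 0.719×(2.998×10^8 m/s)×26.7×10^-6 s)
= 1.4388 × (-5609.4 m) = -8.07 km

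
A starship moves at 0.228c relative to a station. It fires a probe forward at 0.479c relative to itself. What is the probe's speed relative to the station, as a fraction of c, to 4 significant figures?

u ≈ 0.6374c

Relativistic velocity addition: u = (u' + v)/(1 + u'v/c²)
= (0.479 + 0.228)/(1 + 0.479×0.228) = 0.7070/1.10921 = 0.6374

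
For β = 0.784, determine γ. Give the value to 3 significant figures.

γ = 1/√(1 − β²) = 1/√(1 − 0.784²) = 1/√(0.38534) = 1.61

γ ≈ 1.61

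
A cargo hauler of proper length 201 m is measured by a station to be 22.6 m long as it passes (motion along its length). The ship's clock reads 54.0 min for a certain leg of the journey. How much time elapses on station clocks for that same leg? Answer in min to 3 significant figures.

Length contraction ⇒ γ = L₀/L = 201/22.6 = 8.8938
Time dilation: Δt = γτ₀ = 8.8938 × 54.0 min = 480 min

Δt ≈ 480 min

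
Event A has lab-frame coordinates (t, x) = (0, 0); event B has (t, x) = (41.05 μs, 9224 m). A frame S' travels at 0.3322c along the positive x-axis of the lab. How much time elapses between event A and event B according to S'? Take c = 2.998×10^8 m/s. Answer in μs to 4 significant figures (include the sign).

γ = 1/√(1 − 0.3322²) = 1.06021
Δt' = γ(Δt − vΔx/c²) = 1.06021 × (41.05 μs − 0.3322×9224 m / (2.998×10^8 m/s))
= 1.06021 × (30.8291 μs) = 32.69 μs

Δt' ≈ 32.69 μs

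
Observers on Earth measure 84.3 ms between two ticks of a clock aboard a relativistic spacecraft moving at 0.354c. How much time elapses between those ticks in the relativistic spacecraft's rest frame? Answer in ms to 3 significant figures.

γ = 1/√(1 − 0.354²) = 1.0692
Proper time: τ₀ = Δt/γ = 84.3/1.0692 = 78.8 ms

τ₀ ≈ 78.8 ms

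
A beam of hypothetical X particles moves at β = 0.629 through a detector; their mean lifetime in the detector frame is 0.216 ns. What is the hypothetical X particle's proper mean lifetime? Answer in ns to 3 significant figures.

τ₀ ≈ 0.168 ns

γ = 1/√(1 − 0.629²) = 1.2863
Proper time: τ₀ = Δt/γ = 0.216/1.2863 = 0.168 ns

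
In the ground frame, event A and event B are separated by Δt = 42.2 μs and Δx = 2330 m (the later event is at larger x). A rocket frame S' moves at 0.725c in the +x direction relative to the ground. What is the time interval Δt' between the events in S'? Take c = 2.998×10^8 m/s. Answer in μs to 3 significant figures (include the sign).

Δt' ≈ 53.1 μs

γ = 1/√(1 − 0.725²) = 1.4519
Δt' = γ(Δt − vΔx/c²) = 1.4519 × (42.2 μs − 0.725×2330 m / (2.998×10^8 m/s))
= 1.4519 × (36.565 μs) = 53.1 μs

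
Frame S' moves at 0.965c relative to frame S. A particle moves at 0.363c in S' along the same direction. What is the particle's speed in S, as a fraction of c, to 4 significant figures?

u ≈ 0.9835c

Relativistic velocity addition: u = (u' + v)/(1 + u'v/c²)
= (0.363 + 0.965)/(1 + 0.363×0.965) = 1.328/1.35030 = 0.9835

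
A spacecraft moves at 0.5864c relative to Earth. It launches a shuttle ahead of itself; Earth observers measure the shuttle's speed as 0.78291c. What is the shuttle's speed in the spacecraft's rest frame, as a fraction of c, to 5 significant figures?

Inverse velocity addition: u' = (u − v)/(1 − uv/c²)
= (0.78291 − 0.5864)/(1 − 0.78291×0.5864) = 0.19651/0.5409016 = 0.36330

u' ≈ 0.36330c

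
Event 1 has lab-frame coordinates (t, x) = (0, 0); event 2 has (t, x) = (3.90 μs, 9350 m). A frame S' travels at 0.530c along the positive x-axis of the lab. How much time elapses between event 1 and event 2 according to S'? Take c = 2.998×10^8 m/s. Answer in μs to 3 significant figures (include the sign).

γ = 1/√(1 − 0.530²) = 1.1792
Δt' = γ(Δt − vΔx/c²) = 1.1792 × (3.90 μs − 0.530×9350 m / (2.998×10^8 m/s))
= 1.1792 × (-12.629 μs) = -14.9 μs

Δt' ≈ -14.9 μs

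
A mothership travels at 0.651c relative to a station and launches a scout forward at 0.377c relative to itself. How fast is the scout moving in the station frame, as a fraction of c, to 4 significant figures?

Compose boost 2: (0.377 + 0.651)/(1 + 0.377×0.651) = 1.028/1.24543 = 0.8254

u ≈ 0.8254c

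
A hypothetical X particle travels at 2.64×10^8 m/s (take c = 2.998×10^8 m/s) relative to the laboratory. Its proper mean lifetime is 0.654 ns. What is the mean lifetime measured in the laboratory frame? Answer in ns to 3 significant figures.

β = v/c = 2.64×10^8 / 2.998×10^8 = 0.88059
γ = 1/√(1 − 0.88059²) = 2.1102
Time dilation: Δt = γτ₀ = 2.1102 × 0.654 ns = 1.38 ns

Δt ≈ 1.38 ns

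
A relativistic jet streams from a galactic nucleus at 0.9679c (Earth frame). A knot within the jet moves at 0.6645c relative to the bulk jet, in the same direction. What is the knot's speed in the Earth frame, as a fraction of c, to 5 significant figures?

u ≈ 0.99345c

Relativistic velocity addition: u = (u' + v)/(1 + u'v/c²)
= (0.6645 + 0.9679)/(1 + 0.6645×0.9679) = 1.6324/1.643170 = 0.99345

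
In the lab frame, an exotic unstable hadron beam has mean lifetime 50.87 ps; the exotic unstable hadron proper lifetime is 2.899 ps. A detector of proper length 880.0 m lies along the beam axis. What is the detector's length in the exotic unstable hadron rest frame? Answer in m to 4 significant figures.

Time dilation ⇒ γ = Δt/τ₀ = 50.87/2.899 = 17.5474
Length contraction: L = L₀/γ = 880.0/17.5474 = 50.15 m

L ≈ 50.15 m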